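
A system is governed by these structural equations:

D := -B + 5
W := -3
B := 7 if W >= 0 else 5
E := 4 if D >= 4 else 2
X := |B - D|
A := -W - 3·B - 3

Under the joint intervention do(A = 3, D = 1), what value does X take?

4

Setting A = 3, D = 1 by intervention discards those variables' equations.
B = 7 if W >= 0 else 5  [with W=-3]  = 5
X = |B - D|  [with B=5, D=1]  = 4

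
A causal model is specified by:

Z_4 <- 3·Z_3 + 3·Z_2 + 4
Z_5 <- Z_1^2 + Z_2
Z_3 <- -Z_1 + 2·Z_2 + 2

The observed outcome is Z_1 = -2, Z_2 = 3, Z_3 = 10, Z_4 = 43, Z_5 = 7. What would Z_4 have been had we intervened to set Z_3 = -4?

The intervention breaks the incoming arrows to Z_3: Z_3 <- -Z_1 + 2·Z_2 + 2 no longer applies, and Z_3 = -4.
Z_4 = 3·Z_3 + 3·Z_2 + 4  [with Z_3=-4, Z_2=3]  = 1

1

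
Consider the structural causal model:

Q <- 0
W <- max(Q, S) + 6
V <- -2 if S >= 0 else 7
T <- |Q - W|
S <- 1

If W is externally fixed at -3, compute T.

do(W=-3) replaces the equation W <- max(Q, S) + 6 with the constant W = -3.
T = |Q - W|  [with Q=0, W=-3]  = 3

3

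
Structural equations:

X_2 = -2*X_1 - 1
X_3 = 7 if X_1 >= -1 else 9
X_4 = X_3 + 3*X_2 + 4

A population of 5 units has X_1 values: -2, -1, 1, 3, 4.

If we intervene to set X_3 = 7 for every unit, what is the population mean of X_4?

Every unit gets X_3=7 under the intervention. X_4 values become 20, 14, 2, -10, -16; E[X_4|do(X_3=7)] = 2.

2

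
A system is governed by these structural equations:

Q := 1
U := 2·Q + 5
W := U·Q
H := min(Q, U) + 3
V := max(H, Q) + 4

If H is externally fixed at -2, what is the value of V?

5

Intervening sets H = -2 and removes its equation (H := min(Q, U) + 3).
V = max(H, Q) + 4  [with H=-2, Q=1]  = 5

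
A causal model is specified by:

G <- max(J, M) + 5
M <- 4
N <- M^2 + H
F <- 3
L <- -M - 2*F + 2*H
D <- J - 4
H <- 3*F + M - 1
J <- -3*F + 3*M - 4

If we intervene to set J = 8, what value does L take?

14

do(J=8) replaces the equation J <- -3*F + 3*M - 4 with the constant J = 8.
Since L is not a descendant of the intervened variable, it is unaffected.
H = 3*F + M - 1  [with F=3, M=4]  = 12
L = -M - 2*F + 2*H  [with M=4, F=3, H=12]  = 14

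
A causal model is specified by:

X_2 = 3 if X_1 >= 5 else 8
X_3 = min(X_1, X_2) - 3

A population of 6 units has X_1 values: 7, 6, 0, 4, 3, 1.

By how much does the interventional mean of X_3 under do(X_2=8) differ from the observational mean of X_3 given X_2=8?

1.5

Under do(X_2=8), X_2's equation is replaced by X_2=8 for every unit. Per-unit X_3: 4, 3, -3, 1, 0, -2. Mean = 0.5.
Observing X_2=8 restricts to units where X_2's equation naturally yields 8: X_1 ∈ {0, 4, 3, 1}. In that subpopulation X_3 = -3, 1, 0, -2, mean -1.
Difference = 0.5 − (-1) = 1.5.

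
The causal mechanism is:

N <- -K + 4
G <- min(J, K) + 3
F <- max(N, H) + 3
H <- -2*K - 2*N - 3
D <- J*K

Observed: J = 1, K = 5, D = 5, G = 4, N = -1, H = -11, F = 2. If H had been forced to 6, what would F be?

Intervening sets H = 6 and removes its equation (H <- -2*K - 2*N - 3).
N = -K + 4  [with K=5]  = -1
F = max(N, H) + 3  [with N=-1, H=6]  = 9

9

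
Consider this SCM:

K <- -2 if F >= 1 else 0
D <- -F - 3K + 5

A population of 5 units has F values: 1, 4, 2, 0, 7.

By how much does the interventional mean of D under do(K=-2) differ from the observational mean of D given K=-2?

Under do(K=-2), K's equation is replaced by K=-2 for every unit. Per-unit D: 10, 7, 9, 11, 4. Mean = 8.2.
Conditioning on K=-2 selects the 4 unit(s) with F ∈ {1, 4, 2, 7}. Their D values: 10, 7, 9, 4. Mean = 7.5.
Difference = 8.2 − 7.5 = 0.7.

0.7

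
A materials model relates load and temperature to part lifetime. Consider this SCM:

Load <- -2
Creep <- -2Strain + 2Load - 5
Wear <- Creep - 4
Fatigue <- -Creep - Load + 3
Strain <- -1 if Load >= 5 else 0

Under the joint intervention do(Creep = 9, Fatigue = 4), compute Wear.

5

The joint intervention fixes Creep = 9, Fatigue = 4, removing each variable's own equation.
Wear = Creep - 4  [with Creep=9]  = 5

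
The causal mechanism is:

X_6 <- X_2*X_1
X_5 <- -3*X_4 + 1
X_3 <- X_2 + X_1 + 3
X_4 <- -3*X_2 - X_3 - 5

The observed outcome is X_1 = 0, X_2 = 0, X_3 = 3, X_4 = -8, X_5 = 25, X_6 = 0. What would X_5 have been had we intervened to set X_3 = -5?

do(X_3=-5) replaces the equation X_3 <- X_2 + X_1 + 3 with the constant X_3 = -5.
X_4 = -3*X_2 - X_3 - 5  [with X_2=0, X_3=-5]  = 0
X_5 = -3*X_4 + 1  [with X_4=0]  = 1

1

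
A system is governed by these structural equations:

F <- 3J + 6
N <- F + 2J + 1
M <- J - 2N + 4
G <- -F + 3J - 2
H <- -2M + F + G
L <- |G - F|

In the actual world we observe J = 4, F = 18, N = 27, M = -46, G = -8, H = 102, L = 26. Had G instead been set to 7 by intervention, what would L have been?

11

Under do(G=7), the mechanism G <- -F + 3J - 2 is discarded; G is fixed at 7.
F = 3J + 6  [with J=4]  = 18
L = |G - F|  [with G=7, F=18]  = 11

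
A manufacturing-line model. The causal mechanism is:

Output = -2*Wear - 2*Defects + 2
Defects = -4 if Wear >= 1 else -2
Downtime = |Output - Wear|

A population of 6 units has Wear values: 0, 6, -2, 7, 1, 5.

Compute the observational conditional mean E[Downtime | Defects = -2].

9

Observing Defects=-2 restricts to units where Defects's equation naturally yields -2: Wear ∈ {0, -2}. In that subpopulation Downtime = 6, 12, mean 9.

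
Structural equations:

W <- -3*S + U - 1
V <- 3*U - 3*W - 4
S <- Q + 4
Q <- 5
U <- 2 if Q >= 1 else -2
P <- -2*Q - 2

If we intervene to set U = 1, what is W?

-27

Intervening sets U = 1 and removes its equation (U <- 2 if Q >= 1 else -2).
S = Q + 4  [with Q=5]  = 9
W = -3*S + U - 1  [with S=9, U=1]  = -27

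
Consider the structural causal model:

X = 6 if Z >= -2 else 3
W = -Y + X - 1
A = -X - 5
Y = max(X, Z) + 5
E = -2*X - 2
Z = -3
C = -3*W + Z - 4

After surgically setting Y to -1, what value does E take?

do(Y=-1) replaces the equation Y = max(X, Z) + 5 with the constant Y = -1.
E is not downstream of the intervention, so its value is determined by the original equations.
X = 6 if Z >= -2 else 3  [with Z=-3]  = 3
E = -2*X - 2  [with X=3]  = -8

-8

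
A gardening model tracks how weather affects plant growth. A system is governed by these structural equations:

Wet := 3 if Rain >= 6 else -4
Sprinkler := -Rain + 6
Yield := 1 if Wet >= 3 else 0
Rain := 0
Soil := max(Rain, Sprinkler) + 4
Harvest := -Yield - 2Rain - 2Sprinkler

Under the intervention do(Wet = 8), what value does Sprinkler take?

6

The intervention breaks the incoming arrows to Wet: Wet := 3 if Rain >= 6 else -4 no longer applies, and Wet = 8.
Since Sprinkler is not a descendant of the intervened variable, it is unaffected.
Sprinkler = -Rain + 6  [with Rain=0]  = 6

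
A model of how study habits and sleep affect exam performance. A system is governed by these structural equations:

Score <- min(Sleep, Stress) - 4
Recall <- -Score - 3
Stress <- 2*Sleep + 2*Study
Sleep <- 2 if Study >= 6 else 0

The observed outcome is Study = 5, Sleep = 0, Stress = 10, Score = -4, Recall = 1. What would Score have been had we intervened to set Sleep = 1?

Under do(Sleep=1), the mechanism Sleep <- 2 if Study >= 6 else 0 is discarded; Sleep is fixed at 1.
Stress = 2*Sleep + 2*Study  [with Sleep=1, Study=5]  = 12
Score = min(Sleep, Stress) - 4  [with Sleep=1, Stress=12]  = -3

-3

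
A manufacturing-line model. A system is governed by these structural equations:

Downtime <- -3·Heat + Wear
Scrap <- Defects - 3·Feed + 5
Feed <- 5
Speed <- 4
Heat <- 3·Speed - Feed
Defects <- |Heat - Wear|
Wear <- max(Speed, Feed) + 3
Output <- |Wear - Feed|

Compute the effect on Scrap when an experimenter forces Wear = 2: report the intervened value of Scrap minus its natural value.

Under do(Wear=2), the mechanism Wear <- max(Speed, Feed) + 3 is discarded; Wear is fixed at 2.
Heat = 3·Speed - Feed  [with Speed=4, Feed=5]  = 7
Defects = |Heat - Wear|  [with Heat=7, Wear=2]  = 5
Scrap = Defects - 3·Feed + 5  [with Defects=5, Feed=5]  = -5
Without intervention: Heat = 3·Speed - Feed  [with Speed=4, Feed=5]  = 7; Wear = max(Speed, Feed) + 3  [with Speed=4, Feed=5]  = 8; Defects = |Heat - Wear|  [with Heat=7, Wear=8]  = 1; Scrap = Defects - 3·Feed + 5  [with Defects=1, Feed=5]  = -9.
Change = -5 − (-9) = 4.

4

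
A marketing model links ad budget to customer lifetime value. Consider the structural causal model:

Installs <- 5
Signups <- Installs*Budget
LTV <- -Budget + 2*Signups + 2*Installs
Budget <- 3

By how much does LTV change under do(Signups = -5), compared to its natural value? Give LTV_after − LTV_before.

-40

The intervention breaks the incoming arrows to Signups: Signups <- Installs*Budget no longer applies, and Signups = -5.
LTV = -Budget + 2*Signups + 2*Installs  [with Budget=3, Signups=-5, Installs=5]  = -3
Without intervention: Signups = Installs*Budget  [with Installs=5, Budget=3]  = 15; LTV = -Budget + 2*Signups + 2*Installs  [with Budget=3, Signups=15, Installs=5]  = 37.
Change = -3 − 37 = -40.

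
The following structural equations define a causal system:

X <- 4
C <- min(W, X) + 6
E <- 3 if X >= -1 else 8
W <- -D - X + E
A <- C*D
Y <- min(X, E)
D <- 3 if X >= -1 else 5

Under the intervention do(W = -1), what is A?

The intervention breaks the incoming arrows to W: W <- -D - X + E no longer applies, and W = -1.
D = 3 if X >= -1 else 5  [with X=4]  = 3
C = min(W, X) + 6  [with W=-1, X=4]  = 5
A = C*D  [with C=5, D=3]  = 15

15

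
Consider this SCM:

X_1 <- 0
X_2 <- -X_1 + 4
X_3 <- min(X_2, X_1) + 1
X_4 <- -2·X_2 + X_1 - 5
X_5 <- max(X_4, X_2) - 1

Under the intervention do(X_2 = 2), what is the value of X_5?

1

do(X_2=2) replaces the equation X_2 <- -X_1 + 4 with the constant X_2 = 2.
X_4 = -2·X_2 + X_1 - 5  [with X_2=2, X_1=0]  = -9
X_5 = max(X_4, X_2) - 1  [with X_4=-9, X_2=2]  = 1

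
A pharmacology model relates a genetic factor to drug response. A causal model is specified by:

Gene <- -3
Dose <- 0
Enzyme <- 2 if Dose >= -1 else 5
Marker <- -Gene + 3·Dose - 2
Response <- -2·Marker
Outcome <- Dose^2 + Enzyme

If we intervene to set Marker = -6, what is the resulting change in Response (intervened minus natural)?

Intervening sets Marker = -6 and removes its equation (Marker <- -Gene + 3·Dose - 2).
Response = -2·Marker  [with Marker=-6]  = 12
Without intervention: Marker = -Gene + 3·Dose - 2  [with Gene=-3, Dose=0]  = 1; Response = -2·Marker  [with Marker=1]  = -2.
Change = 12 − (-2) = 14.

14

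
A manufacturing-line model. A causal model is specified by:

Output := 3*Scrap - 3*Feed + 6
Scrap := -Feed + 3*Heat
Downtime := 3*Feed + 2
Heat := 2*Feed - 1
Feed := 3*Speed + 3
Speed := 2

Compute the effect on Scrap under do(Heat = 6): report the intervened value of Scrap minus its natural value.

The intervention breaks the incoming arrows to Heat: Heat := 2*Feed - 1 no longer applies, and Heat = 6.
Feed = 3*Speed + 3  [with Speed=2]  = 9
Scrap = -Feed + 3*Heat  [with Feed=9, Heat=6]  = 9
Without intervention: Feed = 3*Speed + 3  [with Speed=2]  = 9; Heat = 2*Feed - 1  [with Feed=9]  = 17; Scrap = -Feed + 3*Heat  [with Feed=9, Heat=17]  = 42.
Change = 9 − 42 = -33.

-33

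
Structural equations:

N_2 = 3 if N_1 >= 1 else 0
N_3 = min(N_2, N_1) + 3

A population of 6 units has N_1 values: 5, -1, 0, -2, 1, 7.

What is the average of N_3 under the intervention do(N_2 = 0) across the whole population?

2.5

Every unit gets N_2=0 under the intervention. N_3 values become 3, 2, 3, 1, 3, 3; E[N_3|do(N_2=0)] = 2.5.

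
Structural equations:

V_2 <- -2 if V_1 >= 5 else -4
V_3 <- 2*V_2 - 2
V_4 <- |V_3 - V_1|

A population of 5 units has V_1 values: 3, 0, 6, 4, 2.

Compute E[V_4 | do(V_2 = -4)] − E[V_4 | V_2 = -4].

0.75

Under do(V_2=-4), V_2's equation is replaced by V_2=-4 for every unit. Per-unit V_4: 13, 10, 16, 14, 12. Mean = 13.
E[V_4|V_2=-4] averages over only the 4 units with V_2=-4 (V_1 = 3, 0, 4, 2): V_4 = 13, 10, 14, 12, mean 12.25.
Difference = 13 − 12.25 = 0.75.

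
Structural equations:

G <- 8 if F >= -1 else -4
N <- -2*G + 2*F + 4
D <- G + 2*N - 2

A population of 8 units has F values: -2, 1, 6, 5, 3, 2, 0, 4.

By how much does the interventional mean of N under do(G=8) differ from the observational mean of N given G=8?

-1.25

Every unit gets G=8 under the intervention. N values become -16, -10, 0, -2, -6, -8, -12, -4; E[N|do(G=8)] = -7.25.
Observing G=8 restricts to units where G's equation naturally yields 8: F ∈ {1, 6, 5, 3, 2, 0, 4}. In that subpopulation N = -10, 0, -2, -6, -8, -12, -4, mean -6.
Difference = -7.25 − (-6) = -1.25.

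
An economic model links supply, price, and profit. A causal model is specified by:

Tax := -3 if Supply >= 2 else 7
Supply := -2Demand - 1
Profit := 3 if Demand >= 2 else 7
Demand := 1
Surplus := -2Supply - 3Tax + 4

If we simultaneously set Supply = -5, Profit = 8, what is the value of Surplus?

Setting Supply = -5, Profit = 8 by intervention discards those variables' equations.
Tax = -3 if Supply >= 2 else 7  [with Supply=-5]  = 7
Surplus = -2Supply - 3Tax + 4  [with Supply=-5, Tax=7]  = -7

-7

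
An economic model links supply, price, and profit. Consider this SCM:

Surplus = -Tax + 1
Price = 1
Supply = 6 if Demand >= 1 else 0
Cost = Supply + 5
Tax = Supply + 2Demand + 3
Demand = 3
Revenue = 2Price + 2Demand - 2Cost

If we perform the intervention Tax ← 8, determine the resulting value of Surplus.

Intervening sets Tax = 8 and removes its equation (Tax = Supply + 2Demand + 3).
Surplus = -Tax + 1  [with Tax=8]  = -7

-7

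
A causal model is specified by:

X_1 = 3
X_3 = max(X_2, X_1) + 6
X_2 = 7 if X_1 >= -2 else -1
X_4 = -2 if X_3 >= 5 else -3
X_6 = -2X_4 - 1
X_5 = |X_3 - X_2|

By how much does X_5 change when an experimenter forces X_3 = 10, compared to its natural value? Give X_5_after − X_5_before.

do(X_3=10) replaces the equation X_3 = max(X_2, X_1) + 6 with the constant X_3 = 10.
X_2 = 7 if X_1 >= -2 else -1  [with X_1=3]  = 7
X_5 = |X_3 - X_2|  [with X_3=10, X_2=7]  = 3
Without intervention: X_2 = 7 if X_1 >= -2 else -1  [with X_1=3]  = 7; X_3 = max(X_2, X_1) + 6  [with X_2=7, X_1=3]  = 13; X_5 = |X_3 - X_2|  [with X_3=13, X_2=7]  = 6.
Change = 3 − 6 = -3.

-3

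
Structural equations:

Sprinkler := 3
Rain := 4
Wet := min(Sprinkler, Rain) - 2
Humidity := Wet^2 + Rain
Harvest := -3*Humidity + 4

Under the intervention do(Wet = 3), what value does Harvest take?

do(Wet=3) replaces the equation Wet := min(Sprinkler, Rain) - 2 with the constant Wet = 3.
Humidity = Wet^2 + Rain  [with Wet=3, Rain=4]  = 13
Harvest = -3*Humidity + 4  [with Humidity=13]  = -35

-35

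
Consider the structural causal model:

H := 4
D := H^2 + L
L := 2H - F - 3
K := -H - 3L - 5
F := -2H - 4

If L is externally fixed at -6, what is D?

10

The intervention breaks the incoming arrows to L: L := 2H - F - 3 no longer applies, and L = -6.
D = H^2 + L  [with H=4, L=-6]  = 10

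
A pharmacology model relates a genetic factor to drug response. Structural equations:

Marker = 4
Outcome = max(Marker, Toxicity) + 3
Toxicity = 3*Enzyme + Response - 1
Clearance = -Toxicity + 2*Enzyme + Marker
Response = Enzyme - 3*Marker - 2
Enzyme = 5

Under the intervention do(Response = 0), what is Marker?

Under do(Response=0), the mechanism Response = Enzyme - 3*Marker - 2 is discarded; Response is fixed at 0.
Since Marker is not a descendant of the intervened variable, it is unaffected.

4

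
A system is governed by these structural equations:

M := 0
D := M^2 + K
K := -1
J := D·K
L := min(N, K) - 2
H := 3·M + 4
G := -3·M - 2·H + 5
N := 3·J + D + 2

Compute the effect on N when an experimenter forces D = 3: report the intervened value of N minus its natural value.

-8

do(D=3) replaces the equation D := M^2 + K with the constant D = 3.
J = D·K  [with D=3, K=-1]  = -3
N = 3·J + D + 2  [with J=-3, D=3]  = -4
Without intervention: D = M^2 + K  [with M=0, K=-1]  = -1; J = D·K  [with D=-1, K=-1]  = 1; N = 3·J + D + 2  [with J=1, D=-1]  = 4.
Change = -4 − 4 = -8.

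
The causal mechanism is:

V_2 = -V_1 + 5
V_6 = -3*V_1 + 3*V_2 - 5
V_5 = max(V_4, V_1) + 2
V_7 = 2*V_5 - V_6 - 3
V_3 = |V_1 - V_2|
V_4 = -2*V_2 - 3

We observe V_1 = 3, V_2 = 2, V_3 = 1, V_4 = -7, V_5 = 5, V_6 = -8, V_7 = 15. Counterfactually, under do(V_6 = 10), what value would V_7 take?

Intervening sets V_6 = 10 and removes its equation (V_6 = -3*V_1 + 3*V_2 - 5).
V_2 = -V_1 + 5  [with V_1=3]  = 2
V_4 = -2*V_2 - 3  [with V_2=2]  = -7
V_5 = max(V_4, V_1) + 2  [with V_4=-7, V_1=3]  = 5
V_7 = 2*V_5 - V_6 - 3  [with V_5=5, V_6=10]  = -3

-3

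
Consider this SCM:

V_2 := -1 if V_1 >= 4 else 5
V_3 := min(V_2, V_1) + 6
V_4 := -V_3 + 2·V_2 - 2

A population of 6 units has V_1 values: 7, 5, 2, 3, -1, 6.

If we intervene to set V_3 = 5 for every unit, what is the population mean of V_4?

do(V_3=5) breaks V_3's dependence on V_1. With V_3=5 fixed, V_4 across the units is -9, -9, 3, 3, 3, -9, mean -3.

-3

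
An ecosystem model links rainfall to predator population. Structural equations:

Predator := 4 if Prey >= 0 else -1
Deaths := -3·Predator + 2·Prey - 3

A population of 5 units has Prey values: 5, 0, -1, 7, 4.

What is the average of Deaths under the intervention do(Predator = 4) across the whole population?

-9

The intervention sets Predator=4 in all 5 units regardless of Prey. Recomputing Deaths per unit gives -5, -15, -17, -1, -7; average -9.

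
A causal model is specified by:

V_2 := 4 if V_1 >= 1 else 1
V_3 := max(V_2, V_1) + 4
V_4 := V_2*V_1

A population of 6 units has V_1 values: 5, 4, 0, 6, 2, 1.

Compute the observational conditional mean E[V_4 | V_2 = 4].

Conditioning on V_2=4 selects the 5 unit(s) with V_1 ∈ {5, 4, 6, 2, 1}. Their V_4 values: 20, 16, 24, 8, 4. Mean = 14.4.

14.4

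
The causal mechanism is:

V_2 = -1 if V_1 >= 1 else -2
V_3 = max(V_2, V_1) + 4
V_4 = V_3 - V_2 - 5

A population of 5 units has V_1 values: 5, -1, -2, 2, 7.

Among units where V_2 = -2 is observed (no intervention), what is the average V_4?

Observing V_2=-2 restricts to units where V_2's equation naturally yields -2: V_1 ∈ {-1, -2}. In that subpopulation V_4 = 0, -1, mean -0.5.

-0.5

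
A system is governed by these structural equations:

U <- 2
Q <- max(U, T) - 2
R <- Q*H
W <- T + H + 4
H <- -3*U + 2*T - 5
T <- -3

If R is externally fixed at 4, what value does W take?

-16

The intervention breaks the incoming arrows to R: R <- Q*H no longer applies, and R = 4.
Since W is not a descendant of the intervened variable, it is unaffected.
H = -3*U + 2*T - 5  [with U=2, T=-3]  = -17
W = T + H + 4  [with T=-3, H=-17]  = -16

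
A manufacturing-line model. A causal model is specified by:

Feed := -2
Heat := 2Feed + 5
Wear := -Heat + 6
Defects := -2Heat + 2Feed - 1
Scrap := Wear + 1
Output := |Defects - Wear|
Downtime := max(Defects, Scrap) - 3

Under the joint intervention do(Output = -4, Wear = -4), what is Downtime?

Under do(Output = -4, Wear = -4), each intervened variable's structural equation is replaced by its fixed value.
Heat = 2Feed + 5  [with Feed=-2]  = 1
Defects = -2Heat + 2Feed - 1  [with Heat=1, Feed=-2]  = -7
Scrap = Wear + 1  [with Wear=-4]  = -3
Downtime = max(Defects, Scrap) - 3  [with Defects=-7, Scrap=-3]  = -6

-6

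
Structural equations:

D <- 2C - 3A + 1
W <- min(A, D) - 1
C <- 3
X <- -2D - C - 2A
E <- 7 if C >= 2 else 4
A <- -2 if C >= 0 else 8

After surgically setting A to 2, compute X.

-9

Under do(A=2), the mechanism A <- -2 if C >= 0 else 8 is discarded; A is fixed at 2.
D = 2C - 3A + 1  [with C=3, A=2]  = 1
X = -2D - C - 2A  [with D=1, C=3, A=2]  = -9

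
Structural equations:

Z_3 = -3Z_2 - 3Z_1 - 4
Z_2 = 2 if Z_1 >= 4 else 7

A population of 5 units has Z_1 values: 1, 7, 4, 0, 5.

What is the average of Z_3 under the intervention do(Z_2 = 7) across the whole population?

-35.2

The intervention sets Z_2=7 in all 5 units regardless of Z_1. Recomputing Z_3 per unit gives -28, -46, -37, -25, -40; average -35.2.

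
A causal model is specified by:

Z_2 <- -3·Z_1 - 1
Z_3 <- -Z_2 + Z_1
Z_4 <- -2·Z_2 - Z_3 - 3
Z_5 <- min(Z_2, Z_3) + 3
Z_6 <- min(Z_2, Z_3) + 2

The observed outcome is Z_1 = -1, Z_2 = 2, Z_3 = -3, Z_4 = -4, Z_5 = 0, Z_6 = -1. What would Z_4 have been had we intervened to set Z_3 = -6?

The intervention breaks the incoming arrows to Z_3: Z_3 <- -Z_2 + Z_1 no longer applies, and Z_3 = -6.
Z_2 = -3·Z_1 - 1  [with Z_1=-1]  = 2
Z_4 = -2·Z_2 - Z_3 - 3  [with Z_2=2, Z_3=-6]  = -1

-1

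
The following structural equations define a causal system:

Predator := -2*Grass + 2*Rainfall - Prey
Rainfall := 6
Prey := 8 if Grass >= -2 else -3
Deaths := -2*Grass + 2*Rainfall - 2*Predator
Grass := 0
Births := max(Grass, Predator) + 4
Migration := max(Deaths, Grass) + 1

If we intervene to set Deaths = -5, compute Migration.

1

Intervening sets Deaths = -5 and removes its equation (Deaths := -2*Grass + 2*Rainfall - 2*Predator).
Migration = max(Deaths, Grass) + 1  [with Deaths=-5, Grass=0]  = 1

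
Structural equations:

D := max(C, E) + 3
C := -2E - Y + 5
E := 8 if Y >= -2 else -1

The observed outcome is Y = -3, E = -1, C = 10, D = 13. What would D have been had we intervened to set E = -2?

15

Under do(E=-2), the mechanism E := 8 if Y >= -2 else -1 is discarded; E is fixed at -2.
C = -2E - Y + 5  [with E=-2, Y=-3]  = 12
D = max(C, E) + 3  [with C=12, E=-2]  = 15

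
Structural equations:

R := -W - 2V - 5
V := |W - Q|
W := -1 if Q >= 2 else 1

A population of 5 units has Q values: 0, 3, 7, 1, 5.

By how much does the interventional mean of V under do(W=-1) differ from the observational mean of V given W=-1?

Under do(W=-1), W's equation is replaced by W=-1 for every unit. Per-unit V: 1, 4, 8, 2, 6. Mean = 4.2.
Observing W=-1 restricts to units where W's equation naturally yields -1: Q ∈ {3, 7, 5}. In that subpopulation V = 4, 8, 6, mean 6.
Difference = 4.2 − 6 = -1.8.

-1.8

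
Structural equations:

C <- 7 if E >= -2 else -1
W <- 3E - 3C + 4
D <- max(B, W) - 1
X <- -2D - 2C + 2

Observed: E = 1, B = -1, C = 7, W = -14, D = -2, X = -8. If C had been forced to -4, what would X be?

-26

The intervention breaks the incoming arrows to C: C <- 7 if E >= -2 else -1 no longer applies, and C = -4.
W = 3E - 3C + 4  [with E=1, C=-4]  = 19
D = max(B, W) - 1  [with B=-1, W=19]  = 18
X = -2D - 2C + 2  [with D=18, C=-4]  = -26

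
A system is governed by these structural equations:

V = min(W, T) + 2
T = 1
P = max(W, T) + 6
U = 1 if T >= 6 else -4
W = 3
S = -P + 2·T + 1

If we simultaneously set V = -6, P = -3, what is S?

6

Under do(V = -6, P = -3), each intervened variable's structural equation is replaced by its fixed value.
S = -P + 2·T + 1  [with P=-3, T=1]  = 6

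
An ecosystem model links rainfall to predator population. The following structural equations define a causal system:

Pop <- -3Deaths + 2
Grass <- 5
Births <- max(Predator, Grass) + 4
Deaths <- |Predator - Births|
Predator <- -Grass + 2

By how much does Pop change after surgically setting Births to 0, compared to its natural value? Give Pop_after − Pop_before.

do(Births=0) replaces the equation Births <- max(Predator, Grass) + 4 with the constant Births = 0.
Predator = -Grass + 2  [with Grass=5]  = -3
Deaths = |Predator - Births|  [with Predator=-3, Births=0]  = 3
Pop = -3Deaths + 2  [with Deaths=3]  = -7
Without intervention: Predator = -Grass + 2  [with Grass=5]  = -3; Births = max(Predator, Grass) + 4  [with Predator=-3, Grass=5]  = 9; Deaths = |Predator - Births|  [with Predator=-3, Births=9]  = 12; Pop = -3Deaths + 2  [with Deaths=12]  = -34.
Change = -7 − (-34) = 27.

27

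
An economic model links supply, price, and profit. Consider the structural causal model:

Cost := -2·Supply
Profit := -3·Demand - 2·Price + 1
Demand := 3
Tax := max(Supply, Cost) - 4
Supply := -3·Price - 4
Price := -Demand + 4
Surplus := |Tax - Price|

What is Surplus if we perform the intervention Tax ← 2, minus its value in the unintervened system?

-8

Under do(Tax=2), the mechanism Tax := max(Supply, Cost) - 4 is discarded; Tax is fixed at 2.
Price = -Demand + 4  [with Demand=3]  = 1
Surplus = |Tax - Price|  [with Tax=2, Price=1]  = 1
Without intervention: Price = -Demand + 4  [with Demand=3]  = 1; Supply = -3·Price - 4  [with Price=1]  = -7; Cost = -2·Supply  [with Supply=-7]  = 14; Tax = max(Supply, Cost) - 4  [with Supply=-7, Cost=14]  = 10; Surplus = |Tax - Price|  [with Tax=10, Price=1]  = 9.
Change = 1 − 9 = -8.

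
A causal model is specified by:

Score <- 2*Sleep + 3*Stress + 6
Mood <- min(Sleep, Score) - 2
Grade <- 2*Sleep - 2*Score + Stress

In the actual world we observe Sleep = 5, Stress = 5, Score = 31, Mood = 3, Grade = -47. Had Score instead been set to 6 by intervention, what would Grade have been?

do(Score=6) replaces the equation Score <- 2*Sleep + 3*Stress + 6 with the constant Score = 6.
Grade = 2*Sleep - 2*Score + Stress  [with Sleep=5, Score=6, Stress=5]  = 3

3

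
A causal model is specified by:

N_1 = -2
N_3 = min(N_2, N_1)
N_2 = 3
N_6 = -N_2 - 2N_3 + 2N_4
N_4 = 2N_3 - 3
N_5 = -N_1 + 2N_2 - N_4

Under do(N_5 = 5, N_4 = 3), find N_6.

7

Setting N_5 = 5, N_4 = 3 by intervention discards those variables' equations.
N_3 = min(N_2, N_1)  [with N_2=3, N_1=-2]  = -2
N_6 = -N_2 - 2N_3 + 2N_4  [with N_2=3, N_3=-2, N_4=3]  = 7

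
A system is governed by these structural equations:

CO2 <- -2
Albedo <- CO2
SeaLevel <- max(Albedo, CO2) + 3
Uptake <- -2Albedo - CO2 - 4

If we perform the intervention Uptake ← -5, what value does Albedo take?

The intervention breaks the incoming arrows to Uptake: Uptake <- -2Albedo - CO2 - 4 no longer applies, and Uptake = -5.
Since Albedo is not a descendant of the intervened variable, it is unaffected.
Albedo = CO2  [with CO2=-2]  = -2

-2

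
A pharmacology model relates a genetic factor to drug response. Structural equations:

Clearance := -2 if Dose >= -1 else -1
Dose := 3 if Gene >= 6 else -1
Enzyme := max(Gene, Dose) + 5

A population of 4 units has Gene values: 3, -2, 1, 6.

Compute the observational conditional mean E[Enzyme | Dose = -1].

Observing Dose=-1 restricts to units where Dose's equation naturally yields -1: Gene ∈ {3, -2, 1}. In that subpopulation Enzyme = 8, 4, 6, mean 6.

6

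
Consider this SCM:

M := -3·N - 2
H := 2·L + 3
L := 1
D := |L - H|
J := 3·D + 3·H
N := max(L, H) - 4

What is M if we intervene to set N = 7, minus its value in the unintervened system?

-18

The intervention breaks the incoming arrows to N: N := max(L, H) - 4 no longer applies, and N = 7.
M = -3·N - 2  [with N=7]  = -23
Without intervention: H = 2·L + 3  [with L=1]  = 5; N = max(L, H) - 4  [with L=1, H=5]  = 1; M = -3·N - 2  [with N=1]  = -5.
Change = -23 − (-5) = -18.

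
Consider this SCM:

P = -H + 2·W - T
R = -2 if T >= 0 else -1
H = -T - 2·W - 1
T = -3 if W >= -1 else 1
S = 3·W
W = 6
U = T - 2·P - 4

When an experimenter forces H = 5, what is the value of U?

The intervention breaks the incoming arrows to H: H = -T - 2·W - 1 no longer applies, and H = 5.
T = -3 if W >= -1 else 1  [with W=6]  = -3
P = -H + 2·W - T  [with H=5, W=6, T=-3]  = 10
U = T - 2·P - 4  [with T=-3, P=10]  = -27

-27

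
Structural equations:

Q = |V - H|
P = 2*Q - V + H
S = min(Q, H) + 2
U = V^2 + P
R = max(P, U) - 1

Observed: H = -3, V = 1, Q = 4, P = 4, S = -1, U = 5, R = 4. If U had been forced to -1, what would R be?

Intervening sets U = -1 and removes its equation (U = V^2 + P).
Q = |V - H|  [with V=1, H=-3]  = 4
P = 2*Q - V + H  [with Q=4, V=1, H=-3]  = 4
R = max(P, U) - 1  [with P=4, U=-1]  = 3

3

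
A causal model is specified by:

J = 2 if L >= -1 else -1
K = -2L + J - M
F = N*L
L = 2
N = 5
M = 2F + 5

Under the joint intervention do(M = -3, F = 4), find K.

1

The joint intervention fixes M = -3, F = 4, removing each variable's own equation.
J = 2 if L >= -1 else -1  [with L=2]  = 2
K = -2L + J - M  [with L=2, J=2, M=-3]  = 1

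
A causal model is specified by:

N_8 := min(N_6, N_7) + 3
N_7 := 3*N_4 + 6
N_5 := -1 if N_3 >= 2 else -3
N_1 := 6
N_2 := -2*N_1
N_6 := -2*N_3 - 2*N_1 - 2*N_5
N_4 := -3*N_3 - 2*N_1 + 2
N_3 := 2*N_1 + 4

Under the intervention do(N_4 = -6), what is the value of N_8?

do(N_4=-6) replaces the equation N_4 := -3*N_3 - 2*N_1 + 2 with the constant N_4 = -6.
N_3 = 2*N_1 + 4  [with N_1=6]  = 16
N_5 = -1 if N_3 >= 2 else -3  [with N_3=16]  = -1
N_6 = -2*N_3 - 2*N_1 - 2*N_5  [with N_3=16, N_1=6, N_5=-1]  = -42
N_7 = 3*N_4 + 6  [with N_4=-6]  = -12
N_8 = min(N_6, N_7) + 3  [with N_6=-42, N_7=-12]  = -39

-39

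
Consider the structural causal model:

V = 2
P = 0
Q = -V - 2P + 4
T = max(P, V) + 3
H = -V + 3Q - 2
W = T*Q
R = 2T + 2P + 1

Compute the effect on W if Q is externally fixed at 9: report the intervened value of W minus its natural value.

The intervention breaks the incoming arrows to Q: Q = -V - 2P + 4 no longer applies, and Q = 9.
T = max(P, V) + 3  [with P=0, V=2]  = 5
W = T*Q  [with T=5, Q=9]  = 45
Without intervention: Q = -V - 2P + 4  [with V=2, P=0]  = 2; T = max(P, V) + 3  [with P=0, V=2]  = 5; W = T*Q  [with T=5, Q=2]  = 10.
Change = 45 − 10 = 35.

35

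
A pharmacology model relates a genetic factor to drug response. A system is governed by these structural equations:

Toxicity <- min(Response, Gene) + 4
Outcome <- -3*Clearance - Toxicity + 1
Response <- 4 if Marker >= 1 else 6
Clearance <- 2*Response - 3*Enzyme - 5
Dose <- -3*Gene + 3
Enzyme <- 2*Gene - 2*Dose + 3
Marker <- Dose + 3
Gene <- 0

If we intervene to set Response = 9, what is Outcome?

-69

do(Response=9) replaces the equation Response <- 4 if Marker >= 1 else 6 with the constant Response = 9.
Dose = -3*Gene + 3  [with Gene=0]  = 3
Enzyme = 2*Gene - 2*Dose + 3  [with Gene=0, Dose=3]  = -3
Toxicity = min(Response, Gene) + 4  [with Response=9, Gene=0]  = 4
Clearance = 2*Response - 3*Enzyme - 5  [with Response=9, Enzyme=-3]  = 22
Outcome = -3*Clearance - Toxicity + 1  [with Clearance=22, Toxicity=4]  = -69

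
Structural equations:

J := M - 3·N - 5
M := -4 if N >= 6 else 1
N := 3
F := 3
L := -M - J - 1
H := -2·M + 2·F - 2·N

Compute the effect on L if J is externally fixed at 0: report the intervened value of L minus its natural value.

Intervening sets J = 0 and removes its equation (J := M - 3·N - 5).
M = -4 if N >= 6 else 1  [with N=3]  = 1
L = -M - J - 1  [with M=1, J=0]  = -2
Without intervention: M = -4 if N >= 6 else 1  [with N=3]  = 1; J = M - 3·N - 5  [with M=1, N=3]  = -13; L = -M - J - 1  [with M=1, J=-13]  = 11.
Change = -2 − 11 = -13.

-13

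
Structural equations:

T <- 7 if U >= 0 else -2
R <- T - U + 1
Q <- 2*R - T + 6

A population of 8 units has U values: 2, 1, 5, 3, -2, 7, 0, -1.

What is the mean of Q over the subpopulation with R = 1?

Observing R=1 restricts to units where R's equation naturally yields 1: U ∈ {-2, 7}. In that subpopulation Q = 10, 1, mean 5.5.

5.5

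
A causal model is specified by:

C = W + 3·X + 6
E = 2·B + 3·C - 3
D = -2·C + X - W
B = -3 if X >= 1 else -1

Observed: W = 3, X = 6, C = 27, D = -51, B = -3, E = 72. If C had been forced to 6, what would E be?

9

The intervention breaks the incoming arrows to C: C = W + 3·X + 6 no longer applies, and C = 6.
B = -3 if X >= 1 else -1  [with X=6]  = -3
E = 2·B + 3·C - 3  [with B=-3, C=6]  = 9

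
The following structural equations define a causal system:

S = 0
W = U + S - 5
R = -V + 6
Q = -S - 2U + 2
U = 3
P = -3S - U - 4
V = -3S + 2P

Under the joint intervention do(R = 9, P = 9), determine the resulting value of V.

18

Under do(R = 9, P = 9), each intervened variable's structural equation is replaced by its fixed value.
V = -3S + 2P  [with S=0, P=9]  = 18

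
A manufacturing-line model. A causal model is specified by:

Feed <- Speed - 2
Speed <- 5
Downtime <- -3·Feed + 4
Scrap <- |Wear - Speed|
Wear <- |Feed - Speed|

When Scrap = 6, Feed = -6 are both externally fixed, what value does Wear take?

Setting Scrap = 6, Feed = -6 by intervention discards those variables' equations.
Wear = |Feed - Speed|  [with Feed=-6, Speed=5]  = 11

11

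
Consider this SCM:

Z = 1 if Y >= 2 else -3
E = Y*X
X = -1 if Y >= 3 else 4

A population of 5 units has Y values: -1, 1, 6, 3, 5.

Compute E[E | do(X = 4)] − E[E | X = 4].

Under do(X=4), X's equation is replaced by X=4 for every unit. Per-unit E: -4, 4, 24, 12, 20. Mean = 11.2.
E[E|X=4] averages over only the 2 units with X=4 (Y = -1, 1): E = -4, 4, mean 0.
Difference = 11.2 − 0 = 11.2.

11.2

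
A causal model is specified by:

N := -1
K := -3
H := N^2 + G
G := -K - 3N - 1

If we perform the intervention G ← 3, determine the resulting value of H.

4

The intervention breaks the incoming arrows to G: G := -K - 3N - 1 no longer applies, and G = 3.
H = N^2 + G  [with N=-1, G=3]  = 4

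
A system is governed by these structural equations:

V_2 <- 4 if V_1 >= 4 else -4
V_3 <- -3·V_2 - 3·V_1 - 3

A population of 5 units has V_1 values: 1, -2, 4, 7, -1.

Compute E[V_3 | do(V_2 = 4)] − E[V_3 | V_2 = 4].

The intervention sets V_2=4 in all 5 units regardless of V_1. Recomputing V_3 per unit gives -18, -9, -27, -36, -12; average -20.4.
Conditioning on V_2=4 selects the 2 unit(s) with V_1 ∈ {4, 7}. Their V_3 values: -27, -36. Mean = -31.5.
Difference = -20.4 − (-31.5) = 11.1.

11.1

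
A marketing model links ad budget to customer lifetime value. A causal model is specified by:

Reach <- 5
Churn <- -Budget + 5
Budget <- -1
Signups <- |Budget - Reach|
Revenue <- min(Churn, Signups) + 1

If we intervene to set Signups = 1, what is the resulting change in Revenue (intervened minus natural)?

do(Signups=1) replaces the equation Signups <- |Budget - Reach| with the constant Signups = 1.
Churn = -Budget + 5  [with Budget=-1]  = 6
Revenue = min(Churn, Signups) + 1  [with Churn=6, Signups=1]  = 2
Without intervention: Signups = |Budget - Reach|  [with Budget=-1, Reach=5]  = 6; Churn = -Budget + 5  [with Budget=-1]  = 6; Revenue = min(Churn, Signups) + 1  [with Churn=6, Signups=6]  = 7.
Change = 2 − 7 = -5.

-5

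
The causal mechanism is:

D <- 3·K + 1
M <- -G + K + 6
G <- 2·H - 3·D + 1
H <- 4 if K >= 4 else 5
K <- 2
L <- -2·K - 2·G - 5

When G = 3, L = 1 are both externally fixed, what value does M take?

The joint intervention fixes G = 3, L = 1, removing each variable's own equation.
M = -G + K + 6  [with G=3, K=2]  = 5

5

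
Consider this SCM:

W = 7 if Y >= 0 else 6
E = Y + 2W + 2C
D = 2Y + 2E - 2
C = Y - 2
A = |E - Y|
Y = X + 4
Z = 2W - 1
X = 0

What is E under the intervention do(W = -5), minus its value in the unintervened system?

Intervening sets W = -5 and removes its equation (W = 7 if Y >= 0 else 6).
Y = X + 4  [with X=0]  = 4
C = Y - 2  [with Y=4]  = 2
E = Y + 2W + 2C  [with Y=4, W=-5, C=2]  = -2
Without intervention: Y = X + 4  [with X=0]  = 4; C = Y - 2  [with Y=4]  = 2; W = 7 if Y >= 0 else 6  [with Y=4]  = 7; E = Y + 2W + 2C  [with Y=4, W=7, C=2]  = 22.
Change = -2 − 22 = -24.

-24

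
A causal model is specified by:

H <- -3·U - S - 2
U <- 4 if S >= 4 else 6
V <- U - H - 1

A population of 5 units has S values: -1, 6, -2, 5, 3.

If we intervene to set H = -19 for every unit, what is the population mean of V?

Every unit gets H=-19 under the intervention. V values become 24, 22, 24, 22, 24; E[V|do(H=-19)] = 23.2.

23.2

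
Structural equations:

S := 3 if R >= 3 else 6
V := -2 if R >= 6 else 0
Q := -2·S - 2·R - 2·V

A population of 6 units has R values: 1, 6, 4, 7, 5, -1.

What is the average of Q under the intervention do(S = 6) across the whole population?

Under do(S=6), S's equation is replaced by S=6 for every unit. Per-unit Q: -14, -20, -20, -22, -22, -10. Mean = -18.

-18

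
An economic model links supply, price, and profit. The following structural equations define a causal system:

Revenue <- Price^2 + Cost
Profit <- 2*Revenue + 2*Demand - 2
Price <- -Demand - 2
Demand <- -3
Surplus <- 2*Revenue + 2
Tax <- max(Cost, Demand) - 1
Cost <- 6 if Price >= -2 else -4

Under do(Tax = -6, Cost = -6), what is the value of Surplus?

The joint intervention fixes Tax = -6, Cost = -6, removing each variable's own equation.
Price = -Demand - 2  [with Demand=-3]  = 1
Revenue = Price^2 + Cost  [with Price=1, Cost=-6]  = -5
Surplus = 2*Revenue + 2  [with Revenue=-5]  = -8

-8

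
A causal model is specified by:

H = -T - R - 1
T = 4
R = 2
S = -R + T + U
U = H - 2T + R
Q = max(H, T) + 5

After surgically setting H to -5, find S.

-9

The intervention breaks the incoming arrows to H: H = -T - R - 1 no longer applies, and H = -5.
U = H - 2T + R  [with H=-5, T=4, R=2]  = -11
S = -R + T + U  [with R=2, T=4, U=-11]  = -9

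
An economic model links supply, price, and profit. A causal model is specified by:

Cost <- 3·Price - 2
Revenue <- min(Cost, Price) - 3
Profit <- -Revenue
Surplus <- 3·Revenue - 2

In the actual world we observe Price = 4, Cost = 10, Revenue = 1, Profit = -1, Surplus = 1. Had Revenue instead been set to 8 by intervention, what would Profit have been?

-8

The intervention breaks the incoming arrows to Revenue: Revenue <- min(Cost, Price) - 3 no longer applies, and Revenue = 8.
Profit = -Revenue  [with Revenue=8]  = -8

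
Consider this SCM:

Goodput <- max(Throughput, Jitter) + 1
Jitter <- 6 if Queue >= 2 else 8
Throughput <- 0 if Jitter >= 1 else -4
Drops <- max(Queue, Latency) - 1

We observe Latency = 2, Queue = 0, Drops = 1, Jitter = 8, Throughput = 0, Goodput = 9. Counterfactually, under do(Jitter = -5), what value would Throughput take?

-4

Intervening sets Jitter = -5 and removes its equation (Jitter <- 6 if Queue >= 2 else 8).
Throughput = 0 if Jitter >= 1 else -4  [with Jitter=-5]  = -4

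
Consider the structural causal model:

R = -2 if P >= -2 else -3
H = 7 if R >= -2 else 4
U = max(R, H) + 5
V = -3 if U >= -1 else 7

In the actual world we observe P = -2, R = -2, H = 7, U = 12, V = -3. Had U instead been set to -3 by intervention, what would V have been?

Intervening sets U = -3 and removes its equation (U = max(R, H) + 5).
V = -3 if U >= -1 else 7  [with U=-3]  = 7

7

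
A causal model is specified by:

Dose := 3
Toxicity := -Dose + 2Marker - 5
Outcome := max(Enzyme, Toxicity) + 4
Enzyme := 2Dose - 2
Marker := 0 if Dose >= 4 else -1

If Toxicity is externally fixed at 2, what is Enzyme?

4

The intervention breaks the incoming arrows to Toxicity: Toxicity := -Dose + 2Marker - 5 no longer applies, and Toxicity = 2.
Since Enzyme is not a descendant of the intervened variable, it is unaffected.
Enzyme = 2Dose - 2  [with Dose=3]  = 4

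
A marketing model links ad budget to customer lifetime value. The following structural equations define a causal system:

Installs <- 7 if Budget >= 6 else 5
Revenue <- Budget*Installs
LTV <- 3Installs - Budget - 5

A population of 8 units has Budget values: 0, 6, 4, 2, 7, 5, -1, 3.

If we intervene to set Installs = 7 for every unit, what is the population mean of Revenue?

22.75

The intervention sets Installs=7 in all 8 units regardless of Budget. Recomputing Revenue per unit gives 0, 42, 28, 14, 49, 35, -7, 21; average 22.75.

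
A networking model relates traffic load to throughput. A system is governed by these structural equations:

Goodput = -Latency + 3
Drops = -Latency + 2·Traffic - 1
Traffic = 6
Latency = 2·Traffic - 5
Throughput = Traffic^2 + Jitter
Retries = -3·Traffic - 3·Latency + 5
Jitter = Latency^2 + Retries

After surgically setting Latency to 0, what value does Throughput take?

23

Under do(Latency=0), the mechanism Latency = 2·Traffic - 5 is discarded; Latency is fixed at 0.
Retries = -3·Traffic - 3·Latency + 5  [with Traffic=6, Latency=0]  = -13
Jitter = Latency^2 + Retries  [with Latency=0, Retries=-13]  = -13
Throughput = Traffic^2 + Jitter  [with Traffic=6, Jitter=-13]  = 23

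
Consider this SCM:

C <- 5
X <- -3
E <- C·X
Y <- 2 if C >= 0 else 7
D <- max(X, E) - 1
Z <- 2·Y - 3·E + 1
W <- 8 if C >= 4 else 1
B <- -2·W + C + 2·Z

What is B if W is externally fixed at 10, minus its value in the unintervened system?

do(W=10) replaces the equation W <- 8 if C >= 4 else 1 with the constant W = 10.
E = C·X  [with C=5, X=-3]  = -15
Y = 2 if C >= 0 else 7  [with C=5]  = 2
Z = 2·Y - 3·E + 1  [with Y=2, E=-15]  = 50
B = -2·W + C + 2·Z  [with W=10, C=5, Z=50]  = 85
Without intervention: E = C·X  [with C=5, X=-3]  = -15; Y = 2 if C >= 0 else 7  [with C=5]  = 2; Z = 2·Y - 3·E + 1  [with Y=2, E=-15]  = 50; W = 8 if C >= 4 else 1  [with C=5]  = 8; B = -2·W + C + 2·Z  [with W=8, C=5, Z=50]  = 89.
Change = 85 − 89 = -4.

-4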